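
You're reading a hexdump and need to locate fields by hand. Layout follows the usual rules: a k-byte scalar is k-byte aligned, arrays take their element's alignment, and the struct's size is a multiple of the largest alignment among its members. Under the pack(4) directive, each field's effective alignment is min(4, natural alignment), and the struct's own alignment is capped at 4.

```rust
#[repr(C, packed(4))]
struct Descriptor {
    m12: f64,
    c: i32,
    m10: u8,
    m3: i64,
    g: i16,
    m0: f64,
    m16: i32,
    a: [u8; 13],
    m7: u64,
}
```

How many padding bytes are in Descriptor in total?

0..8  m12  (8B, 4-aligned)
8..12  c  (4B, 4-aligned)
12..13  m10  (1B, 1-aligned)
13..16  -- padding (3B)
16..24  m3  (8B, 4-aligned)
24..26  g  (2B, 2-aligned)
26..28  -- padding (2B)
28..36  m0  (8B, 4-aligned)
36..40  m16  (4B, 4-aligned)
40..53  a  (13B, 1-aligned)
53..56  -- padding (3B)
56..64  m7  (8B, 4-aligned)
sizeof = 64, alignof = 4
data bytes 56, size 64 → padding 8

8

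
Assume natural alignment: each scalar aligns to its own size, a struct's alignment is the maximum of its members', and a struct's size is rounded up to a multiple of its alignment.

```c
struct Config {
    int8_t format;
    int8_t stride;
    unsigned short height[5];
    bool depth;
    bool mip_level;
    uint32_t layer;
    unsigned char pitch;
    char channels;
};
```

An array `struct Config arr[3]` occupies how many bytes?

0..1  format  (1B, 1-aligned)
1..2  stride  (1B, 1-aligned)
2..12  height  (10B, 2-aligned)
12..13  depth  (1B, 1-aligned)
13..14  mip_level  (1B, 1-aligned)
14..16  -- padding (2B)
16..20  layer  (4B, 4-aligned)
20..21  pitch  (1B, 1-aligned)
21..22  channels  (1B, 1-aligned)
22..24  -- tail padding (2B)
sizeof = 24, alignof = 4
array of 3: 3 × 24 = 72

72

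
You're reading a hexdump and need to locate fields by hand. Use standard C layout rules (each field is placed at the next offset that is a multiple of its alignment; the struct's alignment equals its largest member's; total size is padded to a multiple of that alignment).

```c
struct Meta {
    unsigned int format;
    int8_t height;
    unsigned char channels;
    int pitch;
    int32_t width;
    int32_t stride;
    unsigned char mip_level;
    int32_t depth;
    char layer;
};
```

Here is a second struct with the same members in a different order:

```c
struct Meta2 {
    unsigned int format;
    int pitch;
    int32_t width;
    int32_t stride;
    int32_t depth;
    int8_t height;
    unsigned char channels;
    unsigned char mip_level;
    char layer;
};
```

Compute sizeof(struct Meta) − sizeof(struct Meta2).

8

@0: format [4B, align 4] → 4
@4: height [1B, align 1] → 5
@5: channels [1B, align 1] → 6
+2 pad (align 4)
@8: pitch [4B, align 4] → 12
@12: width [4B, align 4] → 16
@16: stride [4B, align 4] → 20
@20: mip_level [1B, align 1] → 21
+3 pad (align 4)
@24: depth [4B, align 4] → 28
@28: layer [1B, align 1] → 29
+3 tail pad (align 4)
size 32, align 4
— Meta2 —
@0: format [4B, align 4] → 4
@4: pitch [4B, align 4] → 8
@8: width [4B, align 4] → 12
@12: stride [4B, align 4] → 16
@16: depth [4B, align 4] → 20
@20: height [1B, align 1] → 21
@21: channels [1B, align 1] → 22
@22: mip_level [1B, align 1] → 23
@23: layer [1B, align 1] → 24
size 24, align 4
32 − 24 = 8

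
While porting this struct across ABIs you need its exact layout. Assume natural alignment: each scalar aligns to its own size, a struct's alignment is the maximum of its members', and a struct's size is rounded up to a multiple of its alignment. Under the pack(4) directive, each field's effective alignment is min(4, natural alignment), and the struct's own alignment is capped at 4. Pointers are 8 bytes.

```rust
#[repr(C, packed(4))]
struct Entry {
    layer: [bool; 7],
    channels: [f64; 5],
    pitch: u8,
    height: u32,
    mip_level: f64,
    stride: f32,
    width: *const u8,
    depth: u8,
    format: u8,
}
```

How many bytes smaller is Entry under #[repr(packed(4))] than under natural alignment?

natural layout:
  @0: layer [7B, align 1] → 7
  +1 pad (align 8)
  @8: channels [40B, align 8] → 48
  @48: pitch [1B, align 1] → 49
  +3 pad (align 4)
  @52: height [4B, align 4] → 56
  @56: mip_level [8B, align 8] → 64
  @64: stride [4B, align 4] → 68
  +4 pad (align 8)
  @72: width [8B, align 8] → 80
  @80: depth [1B, align 1] → 81
  @81: format [1B, align 1] → 82
  +6 tail pad (align 8)
  size 88, align 8
packed(4) layout:
  @0: layer [7B, align 1] → 7
  +1 pad (align 4)
  @8: channels [40B, align 4] → 48
  @48: pitch [1B, align 1] → 49
  +3 pad (align 4)
  @52: height [4B, align 4] → 56
  @56: mip_level [8B, align 4] → 64
  @64: stride [4B, align 4] → 68
  @68: width [8B, align 4] → 76
  @76: depth [1B, align 1] → 77
  @77: format [1B, align 1] → 78
  +2 tail pad (align 4)
  size 80, align 4
88 − 80 = 8

8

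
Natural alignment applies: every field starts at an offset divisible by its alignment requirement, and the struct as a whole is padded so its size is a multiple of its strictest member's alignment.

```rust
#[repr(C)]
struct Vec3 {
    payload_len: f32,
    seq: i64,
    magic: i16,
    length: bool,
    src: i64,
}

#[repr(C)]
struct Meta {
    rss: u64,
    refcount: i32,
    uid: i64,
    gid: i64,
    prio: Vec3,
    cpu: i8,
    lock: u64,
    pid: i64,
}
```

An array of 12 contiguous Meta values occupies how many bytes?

Vec3: @0: payload_len [4B, align 4] → 4; +4 pad (align 8); @8: seq [8B, align 8] → 16; @16: magic [2B, align 2] → 18; @18: length [1B, align 1] → 19; +5 pad (align 8); @24: src [8B, align 8] → 32; size 32, align 8
@0: rss [8B, align 8] → 8
@8: refcount [4B, align 4] → 12
+4 pad (align 8)
@16: uid [8B, align 8] → 24
@24: gid [8B, align 8] → 32
@32: prio [32B, align 8] → 64
@64: cpu [1B, align 1] → 65
+7 pad (align 8)
@72: lock [8B, align 8] → 80
@80: pid [8B, align 8] → 88
size 88, align 8
array of 12: 12 × 88 = 1056

1056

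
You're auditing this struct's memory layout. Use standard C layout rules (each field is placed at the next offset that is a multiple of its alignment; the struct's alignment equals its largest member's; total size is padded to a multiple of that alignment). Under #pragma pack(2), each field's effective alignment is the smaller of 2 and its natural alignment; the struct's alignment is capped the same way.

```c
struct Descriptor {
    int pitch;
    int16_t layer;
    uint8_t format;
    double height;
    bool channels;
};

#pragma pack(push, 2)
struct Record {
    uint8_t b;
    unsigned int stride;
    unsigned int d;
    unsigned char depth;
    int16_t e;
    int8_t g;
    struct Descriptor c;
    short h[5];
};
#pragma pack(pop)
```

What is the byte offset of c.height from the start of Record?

24

Descriptor: @0: pitch [4B, align 4] → 4; @4: layer [2B, align 2] → 6; @6: format [1B, align 1] → 7; +1 pad (align 8); @8: height [8B, align 8] → 16; @16: channels [1B, align 1] → 17; +7 tail pad (align 8); size 24, align 8
@0: b [1B, align 1] → 1
+1 pad (align 2)
@2: stride [4B, align 2] → 6
@6: d [4B, align 2] → 10
@10: depth [1B, align 1] → 11
+1 pad (align 2)
@12: e [2B, align 2] → 14
@14: g [1B, align 1] → 15
+1 pad (align 2)
@16: c [24B, align 2] → 40
within Descriptor: height at 8
16 + 8 = 24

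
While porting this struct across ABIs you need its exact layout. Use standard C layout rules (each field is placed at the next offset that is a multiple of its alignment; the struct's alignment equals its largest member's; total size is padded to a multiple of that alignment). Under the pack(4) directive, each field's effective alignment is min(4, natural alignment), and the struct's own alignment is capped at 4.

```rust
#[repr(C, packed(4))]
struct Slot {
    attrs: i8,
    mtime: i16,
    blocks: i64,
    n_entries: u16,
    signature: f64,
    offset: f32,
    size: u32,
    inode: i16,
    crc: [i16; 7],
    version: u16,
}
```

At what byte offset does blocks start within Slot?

@0: attrs [1B, align 1] → 1
+1 pad (align 2)
@2: mtime [2B, align 2] → 4
@4: blocks [8B, align 4] → 12

4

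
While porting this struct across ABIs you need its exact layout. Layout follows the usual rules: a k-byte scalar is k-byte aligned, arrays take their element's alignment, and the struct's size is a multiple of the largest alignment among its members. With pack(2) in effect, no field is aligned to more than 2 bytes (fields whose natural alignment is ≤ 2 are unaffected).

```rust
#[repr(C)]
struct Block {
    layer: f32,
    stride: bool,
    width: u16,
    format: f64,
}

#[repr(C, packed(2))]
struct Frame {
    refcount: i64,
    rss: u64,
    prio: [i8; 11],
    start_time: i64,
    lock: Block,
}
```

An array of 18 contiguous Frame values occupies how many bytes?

Block: layer at 0 (size 4, align 4) → ends 4; stride at 4 (size 1, align 1) → ends 5; pad 1 to align 2 for width; width at 6 (size 2, align 2) → ends 8; format at 8 (size 8, align 8) → ends 16; total 16 bytes, alignment 8
refcount at 0 (size 8, align 2) → ends 8
rss at 8 (size 8, align 2) → ends 16
prio at 16 (size 11, align 1) → ends 27
pad 1 to align 2 for start_time
start_time at 28 (size 8, align 2) → ends 36
lock at 36 (size 16, align 2) → ends 52
total 52 bytes, alignment 2
array of 18: 18 × 52 = 936

936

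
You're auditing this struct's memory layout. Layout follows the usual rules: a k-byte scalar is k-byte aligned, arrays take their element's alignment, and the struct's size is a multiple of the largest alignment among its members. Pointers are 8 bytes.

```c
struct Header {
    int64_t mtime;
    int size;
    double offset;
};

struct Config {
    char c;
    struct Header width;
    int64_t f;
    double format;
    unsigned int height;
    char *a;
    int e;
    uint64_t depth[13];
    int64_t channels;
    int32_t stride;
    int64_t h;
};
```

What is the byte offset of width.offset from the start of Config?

Header: mtime at 0 (size 8, align 8) → ends 8; size at 8 (size 4, align 4) → ends 12; pad 4 to align 8 for offset; offset at 16 (size 8, align 8) → ends 24; total 24 bytes, alignment 8
c at 0 (size 1, align 1) → ends 1
pad 7 to align 8 for width
width at 8 (size 24, align 8) → ends 32
within Header: offset at 16
8 + 16 = 24

24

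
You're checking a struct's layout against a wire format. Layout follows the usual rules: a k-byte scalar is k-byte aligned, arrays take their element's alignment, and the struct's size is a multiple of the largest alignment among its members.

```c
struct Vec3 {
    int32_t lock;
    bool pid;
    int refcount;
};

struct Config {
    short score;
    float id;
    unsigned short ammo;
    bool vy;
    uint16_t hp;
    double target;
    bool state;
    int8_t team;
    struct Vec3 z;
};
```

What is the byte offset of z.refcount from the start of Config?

Vec3: 0..4  lock  (4B, 4-aligned); 4..5  pid  (1B, 1-aligned); 5..8  -- padding (3B); 8..12  refcount  (4B, 4-aligned); sizeof = 12, alignof = 4
0..2  score  (2B, 2-aligned)
2..4  -- padding (2B)
4..8  id  (4B, 4-aligned)
8..10  ammo  (2B, 2-aligned)
10..11  vy  (1B, 1-aligned)
11..12  -- padding (1B)
12..14  hp  (2B, 2-aligned)
14..16  -- padding (2B)
16..24  target  (8B, 8-aligned)
24..25  state  (1B, 1-aligned)
25..26  team  (1B, 1-aligned)
26..28  -- padding (2B)
28..40  z  (12B, 4-aligned)
within Vec3: refcount at 8
28 + 8 = 36

36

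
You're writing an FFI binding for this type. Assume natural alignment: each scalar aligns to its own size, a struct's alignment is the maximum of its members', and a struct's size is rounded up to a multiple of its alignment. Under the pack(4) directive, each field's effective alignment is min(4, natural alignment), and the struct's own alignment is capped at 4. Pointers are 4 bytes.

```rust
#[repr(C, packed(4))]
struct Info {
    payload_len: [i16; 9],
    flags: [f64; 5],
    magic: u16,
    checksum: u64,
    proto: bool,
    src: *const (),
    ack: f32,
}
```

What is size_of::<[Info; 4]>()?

0..18  payload_len  (18B, 2-aligned)
18..20  -- padding (2B)
20..60  flags  (40B, 4-aligned)
60..62  magic  (2B, 2-aligned)
62..64  -- padding (2B)
64..72  checksum  (8B, 4-aligned)
72..73  proto  (1B, 1-aligned)
73..76  -- padding (3B)
76..80  src  (4B, 4-aligned)
80..84  ack  (4B, 4-aligned)
sizeof = 84, alignof = 4
array of 4: 4 × 84 = 336

336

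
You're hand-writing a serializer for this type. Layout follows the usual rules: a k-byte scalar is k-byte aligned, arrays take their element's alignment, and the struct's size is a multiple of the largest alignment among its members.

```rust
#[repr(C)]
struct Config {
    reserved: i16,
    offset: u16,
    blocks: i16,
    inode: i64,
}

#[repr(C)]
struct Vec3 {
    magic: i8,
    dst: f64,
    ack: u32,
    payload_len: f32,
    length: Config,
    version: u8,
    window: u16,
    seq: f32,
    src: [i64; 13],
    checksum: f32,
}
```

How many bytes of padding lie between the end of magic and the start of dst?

7

Config: 0..2  reserved  (2B, 2-aligned); 2..4  offset  (2B, 2-aligned); 4..6  blocks  (2B, 2-aligned); 6..8  -- padding (2B); 8..16  inode  (8B, 8-aligned); sizeof = 16, alignof = 8
0..1  magic  (1B, 1-aligned)
1..8  -- padding (7B)
8..16  dst  (8B, 8-aligned)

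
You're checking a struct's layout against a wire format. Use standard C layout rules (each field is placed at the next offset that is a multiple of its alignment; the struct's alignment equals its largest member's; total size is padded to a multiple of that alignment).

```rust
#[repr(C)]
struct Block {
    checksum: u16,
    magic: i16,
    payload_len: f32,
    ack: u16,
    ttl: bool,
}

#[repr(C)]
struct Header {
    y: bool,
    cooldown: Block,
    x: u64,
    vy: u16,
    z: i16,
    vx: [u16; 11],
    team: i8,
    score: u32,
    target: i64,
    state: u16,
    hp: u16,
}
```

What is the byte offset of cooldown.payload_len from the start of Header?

Block: @0: checksum [2B, align 2] → 2; @2: magic [2B, align 2] → 4; @4: payload_len [4B, align 4] → 8; @8: ack [2B, align 2] → 10; @10: ttl [1B, align 1] → 11; +1 tail pad (align 4); size 12, align 4
@0: y [1B, align 1] → 1
+3 pad (align 4)
@4: cooldown [12B, align 4] → 16
within Block: payload_len at 4
4 + 4 = 8

8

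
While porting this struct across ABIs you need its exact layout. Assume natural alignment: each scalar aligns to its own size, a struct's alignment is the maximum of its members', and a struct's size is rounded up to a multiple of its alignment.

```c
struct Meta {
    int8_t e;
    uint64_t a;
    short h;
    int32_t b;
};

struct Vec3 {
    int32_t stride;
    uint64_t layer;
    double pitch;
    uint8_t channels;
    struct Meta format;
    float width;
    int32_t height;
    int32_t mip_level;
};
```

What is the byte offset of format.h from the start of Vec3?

Meta: e at 0 (size 1, align 1) → ends 1; pad 7 to align 8 for a; a at 8 (size 8, align 8) → ends 16; h at 16 (size 2, align 2) → ends 18; pad 2 to align 4 for b; b at 20 (size 4, align 4) → ends 24; total 24 bytes, alignment 8
stride at 0 (size 4, align 4) → ends 4
pad 4 to align 8 for layer
layer at 8 (size 8, align 8) → ends 16
pitch at 16 (size 8, align 8) → ends 24
channels at 24 (size 1, align 1) → ends 25
pad 7 to align 8 for format
format at 32 (size 24, align 8) → ends 56
within Meta: h at 16
32 + 16 = 48

48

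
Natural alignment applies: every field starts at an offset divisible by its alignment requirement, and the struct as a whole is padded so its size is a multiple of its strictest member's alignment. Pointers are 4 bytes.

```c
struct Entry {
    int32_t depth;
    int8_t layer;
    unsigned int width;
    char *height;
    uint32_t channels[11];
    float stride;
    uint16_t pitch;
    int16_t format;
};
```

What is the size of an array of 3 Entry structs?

0..4  depth  (4B, 4-aligned)
4..5  layer  (1B, 1-aligned)
5..8  -- padding (3B)
8..12  width  (4B, 4-aligned)
12..16  height  (4B, 4-aligned)
16..60  channels  (44B, 4-aligned)
60..64  stride  (4B, 4-aligned)
64..66  pitch  (2B, 2-aligned)
66..68  format  (2B, 2-aligned)
sizeof = 68, alignof = 4
array of 3: 3 × 68 = 204

204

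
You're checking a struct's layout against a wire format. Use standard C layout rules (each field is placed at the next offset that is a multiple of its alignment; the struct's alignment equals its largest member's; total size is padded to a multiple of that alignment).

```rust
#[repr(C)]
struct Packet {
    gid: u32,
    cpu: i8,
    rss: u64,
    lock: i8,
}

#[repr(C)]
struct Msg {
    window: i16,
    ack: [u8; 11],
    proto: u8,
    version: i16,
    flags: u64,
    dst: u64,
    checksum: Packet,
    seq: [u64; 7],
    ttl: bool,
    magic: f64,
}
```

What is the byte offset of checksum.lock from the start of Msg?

48

Packet: gid at 0 (size 4, align 4) → ends 4; cpu at 4 (size 1, align 1) → ends 5; pad 3 to align 8 for rss; rss at 8 (size 8, align 8) → ends 16; lock at 16 (size 1, align 1) → ends 17; tail pad 7 to reach multiple of 8; total 24 bytes, alignment 8
window at 0 (size 2, align 2) → ends 2
ack at 2 (size 11, align 1) → ends 13
proto at 13 (size 1, align 1) → ends 14
version at 14 (size 2, align 2) → ends 16
flags at 16 (size 8, align 8) → ends 24
dst at 24 (size 8, align 8) → ends 32
checksum at 32 (size 24, align 8) → ends 56
within Packet: lock at 16
32 + 16 = 48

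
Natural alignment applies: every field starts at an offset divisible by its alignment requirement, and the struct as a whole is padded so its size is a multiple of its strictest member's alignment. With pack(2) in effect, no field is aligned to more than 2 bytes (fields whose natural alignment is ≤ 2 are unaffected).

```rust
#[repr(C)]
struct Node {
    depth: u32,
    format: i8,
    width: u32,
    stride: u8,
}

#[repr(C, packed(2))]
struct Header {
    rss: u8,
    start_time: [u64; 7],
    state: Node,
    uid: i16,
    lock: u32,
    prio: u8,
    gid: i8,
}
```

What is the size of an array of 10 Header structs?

Node: @0: depth [4B, align 4] → 4; @4: format [1B, align 1] → 5; +3 pad (align 4); @8: width [4B, align 4] → 12; @12: stride [1B, align 1] → 13; +3 tail pad (align 4); size 16, align 4
@0: rss [1B, align 1] → 1
+1 pad (align 2)
@2: start_time [56B, align 2] → 58
@58: state [16B, align 2] → 74
@74: uid [2B, align 2] → 76
@76: lock [4B, align 2] → 80
@80: prio [1B, align 1] → 81
@81: gid [1B, align 1] → 82
size 82, align 2
array of 10: 10 × 82 = 820

820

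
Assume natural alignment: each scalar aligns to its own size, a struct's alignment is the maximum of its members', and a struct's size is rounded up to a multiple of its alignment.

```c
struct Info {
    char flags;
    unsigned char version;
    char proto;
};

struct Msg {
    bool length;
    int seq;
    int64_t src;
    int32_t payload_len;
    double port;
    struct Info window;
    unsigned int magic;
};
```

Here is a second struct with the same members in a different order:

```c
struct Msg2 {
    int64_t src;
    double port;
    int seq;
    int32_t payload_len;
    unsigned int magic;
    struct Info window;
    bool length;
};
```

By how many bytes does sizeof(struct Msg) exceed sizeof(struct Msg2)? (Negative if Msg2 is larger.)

Info: @0: flags [1B, align 1] → 1; @1: version [1B, align 1] → 2; @2: proto [1B, align 1] → 3; size 3, align 1
@0: length [1B, align 1] → 1
+3 pad (align 4)
@4: seq [4B, align 4] → 8
@8: src [8B, align 8] → 16
@16: payload_len [4B, align 4] → 20
+4 pad (align 8)
@24: port [8B, align 8] → 32
@32: window [3B, align 1] → 35
+1 pad (align 4)
@36: magic [4B, align 4] → 40
size 40, align 8
— Msg2 —
@0: src [8B, align 8] → 8
@8: port [8B, align 8] → 16
@16: seq [4B, align 4] → 20
@20: payload_len [4B, align 4] → 24
@24: magic [4B, align 4] → 28
@28: window [3B, align 1] → 31
@31: length [1B, align 1] → 32
size 32, align 8
40 − 32 = 8

8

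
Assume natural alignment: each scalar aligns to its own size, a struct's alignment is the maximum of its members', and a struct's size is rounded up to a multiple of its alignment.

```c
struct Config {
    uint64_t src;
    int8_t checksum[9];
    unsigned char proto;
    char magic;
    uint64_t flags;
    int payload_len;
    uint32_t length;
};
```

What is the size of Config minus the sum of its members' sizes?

@0: src [8B, align 8] → 8
@8: checksum [9B, align 1] → 17
@17: proto [1B, align 1] → 18
@18: magic [1B, align 1] → 19
+5 pad (align 8)
@24: flags [8B, align 8] → 32
@32: payload_len [4B, align 4] → 36
@36: length [4B, align 4] → 40
size 40, align 8
data bytes 35, size 40 → padding 5

5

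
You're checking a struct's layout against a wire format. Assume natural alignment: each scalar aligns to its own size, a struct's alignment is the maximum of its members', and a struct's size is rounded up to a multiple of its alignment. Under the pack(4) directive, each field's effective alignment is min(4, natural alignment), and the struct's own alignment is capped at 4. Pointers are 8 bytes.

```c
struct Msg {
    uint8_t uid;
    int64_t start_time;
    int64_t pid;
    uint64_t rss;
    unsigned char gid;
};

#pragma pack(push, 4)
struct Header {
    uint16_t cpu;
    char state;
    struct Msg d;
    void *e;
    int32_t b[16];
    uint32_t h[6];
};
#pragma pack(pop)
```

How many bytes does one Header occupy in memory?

140

Msg: 0..1  uid  (1B, 1-aligned); 1..8  -- padding (7B); 8..16  start_time  (8B, 8-aligned); 16..24  pid  (8B, 8-aligned); 24..32  rss  (8B, 8-aligned); 32..33  gid  (1B, 1-aligned); 33..40  -- tail padding (7B); sizeof = 40, alignof = 8
0..2  cpu  (2B, 2-aligned)
2..3  state  (1B, 1-aligned)
3..4  -- padding (1B)
4..44  d  (40B, 4-aligned)
44..52  e  (8B, 4-aligned)
52..116  b  (64B, 4-aligned)
116..140  h  (24B, 4-aligned)
sizeof = 140, alignof = 4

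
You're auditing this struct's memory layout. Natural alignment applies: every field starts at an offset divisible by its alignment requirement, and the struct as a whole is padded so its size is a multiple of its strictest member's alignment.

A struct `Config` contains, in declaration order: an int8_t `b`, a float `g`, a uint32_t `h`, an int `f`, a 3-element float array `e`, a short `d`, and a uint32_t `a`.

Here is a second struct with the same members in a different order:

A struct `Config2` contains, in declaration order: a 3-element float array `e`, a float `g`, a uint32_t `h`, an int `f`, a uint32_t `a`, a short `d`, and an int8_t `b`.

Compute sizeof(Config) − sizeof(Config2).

0..1  b  (1B, 1-aligned)
1..4  -- padding (3B)
4..8  g  (4B, 4-aligned)
8..12  h  (4B, 4-aligned)
12..16  f  (4B, 4-aligned)
16..28  e  (12B, 4-aligned)
28..30  d  (2B, 2-aligned)
30..32  -- padding (2B)
32..36  a  (4B, 4-aligned)
sizeof = 36, alignof = 4
— Config2 —
0..12  e  (12B, 4-aligned)
12..16  g  (4B, 4-aligned)
16..20  h  (4B, 4-aligned)
20..24  f  (4B, 4-aligned)
24..28  a  (4B, 4-aligned)
28..30  d  (2B, 2-aligned)
30..31  b  (1B, 1-aligned)
31..32  -- tail padding (1B)
sizeof = 32, alignof = 4
36 − 32 = 4

4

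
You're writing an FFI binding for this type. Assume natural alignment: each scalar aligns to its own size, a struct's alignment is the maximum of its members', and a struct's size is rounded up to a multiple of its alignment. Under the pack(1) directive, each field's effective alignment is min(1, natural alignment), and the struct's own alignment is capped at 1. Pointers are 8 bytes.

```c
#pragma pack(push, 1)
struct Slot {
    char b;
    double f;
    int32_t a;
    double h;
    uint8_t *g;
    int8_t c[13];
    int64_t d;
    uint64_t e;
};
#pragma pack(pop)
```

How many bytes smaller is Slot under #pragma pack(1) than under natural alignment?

14

natural layout:
  0..1  b  (1B, 1-aligned)
  1..8  -- padding (7B)
  8..16  f  (8B, 8-aligned)
  16..20  a  (4B, 4-aligned)
  20..24  -- padding (4B)
  24..32  h  (8B, 8-aligned)
  32..40  g  (8B, 8-aligned)
  40..53  c  (13B, 1-aligned)
  53..56  -- padding (3B)
  56..64  d  (8B, 8-aligned)
  64..72  e  (8B, 8-aligned)
  sizeof = 72, alignof = 8
packed(1) layout:
  0..1  b  (1B, 1-aligned)
  1..9  f  (8B, 1-aligned)
  9..13  a  (4B, 1-aligned)
  13..21  h  (8B, 1-aligned)
  21..29  g  (8B, 1-aligned)
  29..42  c  (13B, 1-aligned)
  42..50  d  (8B, 1-aligned)
  50..58  e  (8B, 1-aligned)
  sizeof = 58, alignof = 1
72 − 58 = 14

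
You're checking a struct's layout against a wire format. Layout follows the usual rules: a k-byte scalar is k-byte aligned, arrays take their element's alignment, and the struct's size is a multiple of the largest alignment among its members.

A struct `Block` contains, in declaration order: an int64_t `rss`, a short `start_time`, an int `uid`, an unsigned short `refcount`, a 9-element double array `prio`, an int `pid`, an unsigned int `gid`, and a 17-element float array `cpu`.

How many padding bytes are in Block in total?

12

@0: rss [8B, align 8] → 8
@8: start_time [2B, align 2] → 10
+2 pad (align 4)
@12: uid [4B, align 4] → 16
@16: refcount [2B, align 2] → 18
+6 pad (align 8)
@24: prio [72B, align 8] → 96
@96: pid [4B, align 4] → 100
@100: gid [4B, align 4] → 104
@104: cpu [68B, align 4] → 172
+4 tail pad (align 8)
size 176, align 8
data bytes 164, size 176 → padding 12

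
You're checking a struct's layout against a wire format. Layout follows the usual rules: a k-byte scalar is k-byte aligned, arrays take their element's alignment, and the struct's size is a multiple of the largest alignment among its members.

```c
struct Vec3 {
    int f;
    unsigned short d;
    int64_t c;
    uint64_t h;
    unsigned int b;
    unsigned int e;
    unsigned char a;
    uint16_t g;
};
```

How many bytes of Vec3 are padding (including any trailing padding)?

7

@0: f [4B, align 4] → 4
@4: d [2B, align 2] → 6
+2 pad (align 8)
@8: c [8B, align 8] → 16
@16: h [8B, align 8] → 24
@24: b [4B, align 4] → 28
@28: e [4B, align 4] → 32
@32: a [1B, align 1] → 33
+1 pad (align 2)
@34: g [2B, align 2] → 36
+4 tail pad (align 8)
size 40, align 8
data bytes 33, size 40 → padding 7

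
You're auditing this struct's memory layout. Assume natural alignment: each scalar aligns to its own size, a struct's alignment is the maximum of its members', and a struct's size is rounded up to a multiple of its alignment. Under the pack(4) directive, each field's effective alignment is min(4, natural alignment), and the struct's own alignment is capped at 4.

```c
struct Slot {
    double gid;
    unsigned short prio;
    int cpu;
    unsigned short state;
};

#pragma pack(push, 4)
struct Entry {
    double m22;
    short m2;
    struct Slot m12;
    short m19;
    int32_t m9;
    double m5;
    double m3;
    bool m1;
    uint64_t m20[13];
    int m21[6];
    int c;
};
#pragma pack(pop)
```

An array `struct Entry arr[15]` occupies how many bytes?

2940

Slot: gid at 0 (size 8, align 8) → ends 8; prio at 8 (size 2, align 2) → ends 10; pad 2 to align 4 for cpu; cpu at 12 (size 4, align 4) → ends 16; state at 16 (size 2, align 2) → ends 18; tail pad 6 to reach multiple of 8; total 24 bytes, alignment 8
m22 at 0 (size 8, align 4) → ends 8
m2 at 8 (size 2, align 2) → ends 10
pad 2 to align 4 for m12
m12 at 12 (size 24, align 4) → ends 36
m19 at 36 (size 2, align 2) → ends 38
pad 2 to align 4 for m9
m9 at 40 (size 4, align 4) → ends 44
m5 at 44 (size 8, align 4) → ends 52
m3 at 52 (size 8, align 4) → ends 60
m1 at 60 (size 1, align 1) → ends 61
pad 3 to align 4 for m20
m20 at 64 (size 104, align 4) → ends 168
m21 at 168 (size 24, align 4) → ends 192
c at 192 (size 4, align 4) → ends 196
total 196 bytes, alignment 4
array of 15: 15 × 196 = 2940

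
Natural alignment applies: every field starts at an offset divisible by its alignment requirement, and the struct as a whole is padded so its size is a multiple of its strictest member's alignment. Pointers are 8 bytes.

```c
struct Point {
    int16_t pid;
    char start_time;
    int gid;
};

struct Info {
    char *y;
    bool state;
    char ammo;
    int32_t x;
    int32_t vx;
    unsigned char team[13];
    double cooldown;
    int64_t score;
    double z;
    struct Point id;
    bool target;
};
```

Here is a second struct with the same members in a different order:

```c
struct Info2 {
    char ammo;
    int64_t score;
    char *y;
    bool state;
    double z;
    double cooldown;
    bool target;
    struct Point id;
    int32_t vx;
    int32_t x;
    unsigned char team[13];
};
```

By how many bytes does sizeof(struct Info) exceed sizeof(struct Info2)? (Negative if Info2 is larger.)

Point: @0: pid [2B, align 2] → 2; @2: start_time [1B, align 1] → 3; +1 pad (align 4); @4: gid [4B, align 4] → 8; size 8, align 4
@0: y [8B, align 8] → 8
@8: state [1B, align 1] → 9
@9: ammo [1B, align 1] → 10
+2 pad (align 4)
@12: x [4B, align 4] → 16
@16: vx [4B, align 4] → 20
@20: team [13B, align 1] → 33
+7 pad (align 8)
@40: cooldown [8B, align 8] → 48
@48: score [8B, align 8] → 56
@56: z [8B, align 8] → 64
@64: id [8B, align 4] → 72
@72: target [1B, align 1] → 73
+7 tail pad (align 8)
size 80, align 8
— Info2 —
@0: ammo [1B, align 1] → 1
+7 pad (align 8)
@8: score [8B, align 8] → 16
@16: y [8B, align 8] → 24
@24: state [1B, align 1] → 25
+7 pad (align 8)
@32: z [8B, align 8] → 40
@40: cooldown [8B, align 8] → 48
@48: target [1B, align 1] → 49
+3 pad (align 4)
@52: id [8B, align 4] → 60
@60: vx [4B, align 4] → 64
@64: x [4B, align 4] → 68
@68: team [13B, align 1] → 81
+7 tail pad (align 8)
size 88, align 8
80 − 88 = -8

-8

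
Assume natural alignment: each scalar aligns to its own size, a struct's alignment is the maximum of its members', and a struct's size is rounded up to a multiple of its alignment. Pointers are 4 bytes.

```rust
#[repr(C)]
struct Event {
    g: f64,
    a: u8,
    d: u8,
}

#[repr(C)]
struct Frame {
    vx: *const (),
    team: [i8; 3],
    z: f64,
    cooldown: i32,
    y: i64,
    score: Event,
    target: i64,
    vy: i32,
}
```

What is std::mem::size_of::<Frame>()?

64 bytes

Event: @0: g [8B, align 8] → 8; @8: a [1B, align 1] → 9; @9: d [1B, align 1] → 10; +6 tail pad (align 8); size 16, align 8
@0: vx [4B, align 4] → 4
@4: team [3B, align 1] → 7
+1 pad (align 8)
@8: z [8B, align 8] → 16
@16: cooldown [4B, align 4] → 20
+4 pad (align 8)
@24: y [8B, align 8] → 32
@32: score [16B, align 8] → 48
@48: target [8B, align 8] → 56
@56: vy [4B, align 4] → 60
+4 tail pad (align 8)
size 64, align 8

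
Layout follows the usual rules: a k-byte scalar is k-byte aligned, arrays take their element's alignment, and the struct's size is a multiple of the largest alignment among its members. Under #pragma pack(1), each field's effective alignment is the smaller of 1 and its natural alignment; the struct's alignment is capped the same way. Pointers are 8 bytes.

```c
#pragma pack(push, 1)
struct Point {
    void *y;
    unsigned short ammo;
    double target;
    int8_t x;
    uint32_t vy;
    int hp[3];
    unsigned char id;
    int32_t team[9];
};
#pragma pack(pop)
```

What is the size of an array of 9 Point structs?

648

@0: y [8B, align 1] → 8
@8: ammo [2B, align 1] → 10
@10: target [8B, align 1] → 18
@18: x [1B, align 1] → 19
@19: vy [4B, align 1] → 23
@23: hp [12B, align 1] → 35
@35: id [1B, align 1] → 36
@36: team [36B, align 1] → 72
size 72, align 1
array of 9: 9 × 72 = 648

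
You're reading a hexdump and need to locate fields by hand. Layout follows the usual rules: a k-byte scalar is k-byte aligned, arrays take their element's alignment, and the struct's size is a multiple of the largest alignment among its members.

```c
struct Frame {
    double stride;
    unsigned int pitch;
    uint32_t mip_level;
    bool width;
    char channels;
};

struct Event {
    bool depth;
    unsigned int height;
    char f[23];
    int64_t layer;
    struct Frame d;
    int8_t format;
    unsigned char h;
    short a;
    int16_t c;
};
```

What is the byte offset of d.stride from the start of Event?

Frame: stride at 0 (size 8, align 8) → ends 8; pitch at 8 (size 4, align 4) → ends 12; mip_level at 12 (size 4, align 4) → ends 16; width at 16 (size 1, align 1) → ends 17; channels at 17 (size 1, align 1) → ends 18; tail pad 6 to reach multiple of 8; total 24 bytes, alignment 8
depth at 0 (size 1, align 1) → ends 1
pad 3 to align 4 for height
height at 4 (size 4, align 4) → ends 8
f at 8 (size 23, align 1) → ends 31
pad 1 to align 8 for layer
layer at 32 (size 8, align 8) → ends 40
d at 40 (size 24, align 8) → ends 64
within Frame: stride at 0
40 + 0 = 40

40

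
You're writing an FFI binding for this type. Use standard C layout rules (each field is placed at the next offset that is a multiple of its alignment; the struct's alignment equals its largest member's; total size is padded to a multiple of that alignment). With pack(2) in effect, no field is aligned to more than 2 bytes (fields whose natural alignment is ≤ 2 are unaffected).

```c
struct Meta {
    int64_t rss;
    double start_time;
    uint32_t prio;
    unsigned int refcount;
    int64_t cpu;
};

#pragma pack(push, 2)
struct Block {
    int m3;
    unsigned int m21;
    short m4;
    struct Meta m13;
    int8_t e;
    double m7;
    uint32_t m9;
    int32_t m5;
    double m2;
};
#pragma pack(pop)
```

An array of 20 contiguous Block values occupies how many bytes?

1360

Meta: 0..8  rss  (8B, 8-aligned); 8..16  start_time  (8B, 8-aligned); 16..20  prio  (4B, 4-aligned); 20..24  refcount  (4B, 4-aligned); 24..32  cpu  (8B, 8-aligned); sizeof = 32, alignof = 8
0..4  m3  (4B, 2-aligned)
4..8  m21  (4B, 2-aligned)
8..10  m4  (2B, 2-aligned)
10..42  m13  (32B, 2-aligned)
42..43  e  (1B, 1-aligned)
43..44  -- padding (1B)
44..52  m7  (8B, 2-aligned)
52..56  m9  (4B, 2-aligned)
56..60  m5  (4B, 2-aligned)
60..68  m2  (8B, 2-aligned)
sizeof = 68, alignof = 2
array of 20: 20 × 68 = 1360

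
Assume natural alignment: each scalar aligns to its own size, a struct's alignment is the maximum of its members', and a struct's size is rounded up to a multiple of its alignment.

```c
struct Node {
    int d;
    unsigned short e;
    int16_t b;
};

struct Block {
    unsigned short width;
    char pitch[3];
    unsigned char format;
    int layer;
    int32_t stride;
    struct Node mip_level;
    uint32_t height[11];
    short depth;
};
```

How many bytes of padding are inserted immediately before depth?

Node: @0: d [4B, align 4] → 4; @4: e [2B, align 2] → 6; @6: b [2B, align 2] → 8; size 8, align 4
@0: width [2B, align 2] → 2
@2: pitch [3B, align 1] → 5
@5: format [1B, align 1] → 6
+2 pad (align 4)
@8: layer [4B, align 4] → 12
@12: stride [4B, align 4] → 16
@16: mip_level [8B, align 4] → 24
@24: height [44B, align 4] → 68
@68: depth [2B, align 2] → 70

0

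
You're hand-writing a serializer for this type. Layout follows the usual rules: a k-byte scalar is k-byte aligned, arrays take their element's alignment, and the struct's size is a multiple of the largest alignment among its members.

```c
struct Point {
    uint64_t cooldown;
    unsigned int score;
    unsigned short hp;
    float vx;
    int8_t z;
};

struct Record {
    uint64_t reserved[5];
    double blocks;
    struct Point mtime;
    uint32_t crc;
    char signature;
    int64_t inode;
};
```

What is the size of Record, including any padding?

Point: @0: cooldown [8B, align 8] → 8; @8: score [4B, align 4] → 12; @12: hp [2B, align 2] → 14; +2 pad (align 4); @16: vx [4B, align 4] → 20; @20: z [1B, align 1] → 21; +3 tail pad (align 8); size 24, align 8
@0: reserved [40B, align 8] → 40
@40: blocks [8B, align 8] → 48
@48: mtime [24B, align 8] → 72
@72: crc [4B, align 4] → 76
@76: signature [1B, align 1] → 77
+3 pad (align 8)
@80: inode [8B, align 8] → 88
size 88, align 8

88 bytes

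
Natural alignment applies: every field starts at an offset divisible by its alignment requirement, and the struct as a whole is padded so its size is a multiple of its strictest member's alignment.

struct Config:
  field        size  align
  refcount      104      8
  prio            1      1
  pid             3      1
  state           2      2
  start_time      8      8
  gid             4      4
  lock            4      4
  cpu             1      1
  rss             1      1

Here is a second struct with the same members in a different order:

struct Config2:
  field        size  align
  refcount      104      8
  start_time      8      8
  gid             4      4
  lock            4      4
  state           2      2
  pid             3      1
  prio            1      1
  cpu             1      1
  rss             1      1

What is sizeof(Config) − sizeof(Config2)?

@0: refcount [104B, align 8] → 104
@104: prio [1B, align 1] → 105
@105: pid [3B, align 1] → 108
@108: state [2B, align 2] → 110
+2 pad (align 8)
@112: start_time [8B, align 8] → 120
@120: gid [4B, align 4] → 124
@124: lock [4B, align 4] → 128
@128: cpu [1B, align 1] → 129
@129: rss [1B, align 1] → 130
+6 tail pad (align 8)
size 136, align 8
— Config2 —
@0: refcount [104B, align 8] → 104
@104: start_time [8B, align 8] → 112
@112: gid [4B, align 4] → 116
@116: lock [4B, align 4] → 120
@120: state [2B, align 2] → 122
@122: pid [3B, align 1] → 125
@125: prio [1B, align 1] → 126
@126: cpu [1B, align 1] → 127
@127: rss [1B, align 1] → 128
size 128, align 8
136 − 128 = 8

8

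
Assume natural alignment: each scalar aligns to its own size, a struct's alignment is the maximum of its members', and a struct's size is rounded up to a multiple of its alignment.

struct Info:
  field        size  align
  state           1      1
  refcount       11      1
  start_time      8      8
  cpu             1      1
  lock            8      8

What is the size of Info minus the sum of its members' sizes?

state at 0 (size 1, align 1) → ends 1
refcount at 1 (size 11, align 1) → ends 12
pad 4 to align 8 for start_time
start_time at 16 (size 8, align 8) → ends 24
cpu at 24 (size 1, align 1) → ends 25
pad 7 to align 8 for lock
lock at 32 (size 8, align 8) → ends 40
total 40 bytes, alignment 8
data bytes 29, size 40 → padding 11

11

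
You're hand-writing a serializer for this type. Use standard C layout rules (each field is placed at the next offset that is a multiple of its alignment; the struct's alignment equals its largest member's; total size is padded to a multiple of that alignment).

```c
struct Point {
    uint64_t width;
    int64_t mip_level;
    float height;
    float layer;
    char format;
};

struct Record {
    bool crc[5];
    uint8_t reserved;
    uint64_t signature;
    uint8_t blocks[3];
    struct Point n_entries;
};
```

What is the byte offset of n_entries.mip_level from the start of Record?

Point: 0..8  width  (8B, 8-aligned); 8..16  mip_level  (8B, 8-aligned); 16..20  height  (4B, 4-aligned); 20..24  layer  (4B, 4-aligned); 24..25  format  (1B, 1-aligned); 25..32  -- tail padding (7B); sizeof = 32, alignof = 8
0..5  crc  (5B, 1-aligned)
5..6  reserved  (1B, 1-aligned)
6..8  -- padding (2B)
8..16  signature  (8B, 8-aligned)
16..19  blocks  (3B, 1-aligned)
19..24  -- padding (5B)
24..56  n_entries  (32B, 8-aligned)
within Point: mip_level at 8
24 + 8 = 32

32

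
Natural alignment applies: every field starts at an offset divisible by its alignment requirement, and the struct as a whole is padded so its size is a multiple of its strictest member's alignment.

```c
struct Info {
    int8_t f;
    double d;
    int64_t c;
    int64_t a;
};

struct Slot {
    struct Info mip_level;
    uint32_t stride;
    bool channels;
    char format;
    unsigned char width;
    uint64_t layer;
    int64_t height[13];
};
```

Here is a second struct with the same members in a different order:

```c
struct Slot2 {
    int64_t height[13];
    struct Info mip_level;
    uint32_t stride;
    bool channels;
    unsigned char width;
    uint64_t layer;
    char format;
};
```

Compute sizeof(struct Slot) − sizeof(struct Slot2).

Info: 0..1  f  (1B, 1-aligned); 1..8  -- padding (7B); 8..16  d  (8B, 8-aligned); 16..24  c  (8B, 8-aligned); 24..32  a  (8B, 8-aligned); sizeof = 32, alignof = 8
0..32  mip_level  (32B, 8-aligned)
32..36  stride  (4B, 4-aligned)
36..37  channels  (1B, 1-aligned)
37..38  format  (1B, 1-aligned)
38..39  width  (1B, 1-aligned)
39..40  -- padding (1B)
40..48  layer  (8B, 8-aligned)
48..152  height  (104B, 8-aligned)
sizeof = 152, alignof = 8
— Slot2 —
0..104  height  (104B, 8-aligned)
104..136  mip_level  (32B, 8-aligned)
136..140  stride  (4B, 4-aligned)
140..141  channels  (1B, 1-aligned)
141..142  width  (1B, 1-aligned)
142..144  -- padding (2B)
144..152  layer  (8B, 8-aligned)
152..153  format  (1B, 1-aligned)
153..160  -- tail padding (7B)
sizeof = 160, alignof = 8
152 − 160 = -8

-8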